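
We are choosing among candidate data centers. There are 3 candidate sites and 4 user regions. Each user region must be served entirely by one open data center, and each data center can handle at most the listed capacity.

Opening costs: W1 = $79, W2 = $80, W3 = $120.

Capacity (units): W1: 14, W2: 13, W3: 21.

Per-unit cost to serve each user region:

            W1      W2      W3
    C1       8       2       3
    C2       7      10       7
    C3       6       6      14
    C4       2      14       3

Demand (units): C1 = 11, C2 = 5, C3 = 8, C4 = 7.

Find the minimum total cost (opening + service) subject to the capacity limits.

Open {W1, W3}: C1→W3 3·11=33, C2→W1 7·5=35, C3→W1 6·8=48, C4→W3 3·7=21.
Loads: W1 carries 13/14, W3 carries 18/21. Service 137; fixed 199; total 336.
Next best feasible plan costs 352.

Minimum total cost: 336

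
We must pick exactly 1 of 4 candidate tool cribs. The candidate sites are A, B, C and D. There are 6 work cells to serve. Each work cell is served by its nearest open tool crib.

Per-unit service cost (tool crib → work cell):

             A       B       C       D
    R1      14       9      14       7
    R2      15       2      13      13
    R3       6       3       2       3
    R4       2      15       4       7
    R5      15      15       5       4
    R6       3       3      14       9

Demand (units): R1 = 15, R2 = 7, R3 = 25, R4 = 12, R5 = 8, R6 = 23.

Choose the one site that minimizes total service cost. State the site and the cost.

Choose B only; total service cost 593.

With exactly 1 open, each work cell uses its cheapest among the chosen.
{B}: R1→B 9·15=135, R2→B 2·7=14, R3→B 3·25=75, R4→B 15·12=180, R5→B 15·8=120, R6→B 3·23=69. Service cost 593.
{D}: service cost 594
{A}: service cost 678
Among all 4 size-1 choices, {B} is lowest.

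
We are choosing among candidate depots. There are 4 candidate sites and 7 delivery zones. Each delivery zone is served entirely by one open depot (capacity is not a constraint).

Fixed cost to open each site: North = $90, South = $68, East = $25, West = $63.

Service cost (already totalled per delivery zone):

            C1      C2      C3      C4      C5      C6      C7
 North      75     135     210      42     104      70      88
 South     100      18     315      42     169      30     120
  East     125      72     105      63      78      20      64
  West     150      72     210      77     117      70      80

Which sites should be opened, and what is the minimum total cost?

For any fixed open set, each delivery zone goes to its cheapest open site; total = fixed + service.
{South, East}: C1→South 100, C2→South 18, C3→East 105, C4→South 42, C5→East 78, C6→East 20, C7→East 64. Service 427; fixed 93; total 520.
{East}: service 527 + fixed 25 = 552
{North, East}: service 456 + fixed 115 = 571
{North, South, East, West}: C1→North 75, C2→South 18, C3→East 105, C4→North 42, C5→East 78, C6→East 20, C7→East 64. Service 402; fixed 246; total 648.
No other subset beats 520.

Open South and East; minimum total cost 520.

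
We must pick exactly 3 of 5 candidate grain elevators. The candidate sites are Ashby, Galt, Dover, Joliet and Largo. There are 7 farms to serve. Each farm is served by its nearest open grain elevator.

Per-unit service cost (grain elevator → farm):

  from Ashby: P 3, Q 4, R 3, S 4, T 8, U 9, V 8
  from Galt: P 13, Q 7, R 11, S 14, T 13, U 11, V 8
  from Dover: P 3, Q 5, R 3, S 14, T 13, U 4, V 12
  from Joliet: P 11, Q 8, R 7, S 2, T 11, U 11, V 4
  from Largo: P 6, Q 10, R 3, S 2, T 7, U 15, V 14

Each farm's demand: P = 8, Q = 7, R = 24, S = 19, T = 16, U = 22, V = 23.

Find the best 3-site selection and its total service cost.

With exactly 3 open, each farm uses its cheapest among the chosen.
{Dover, Joliet, Largo}: P→Dover 3·8=24, Q→Dover 5·7=35, R→Dover 3·24=72, S→Joliet 2·19=38, T→Largo 7·16=112, U→Dover 4·22=88, V→Joliet 4·23=92. Service cost 461.
{Ashby, Dover, Joliet}: service cost 470
{Galt, Dover, Joliet}: service cost 525
Among all 10 size-3 choices, {Dover, Joliet, Largo} is lowest.

Choose Dover, Joliet and Largo; total service cost 461.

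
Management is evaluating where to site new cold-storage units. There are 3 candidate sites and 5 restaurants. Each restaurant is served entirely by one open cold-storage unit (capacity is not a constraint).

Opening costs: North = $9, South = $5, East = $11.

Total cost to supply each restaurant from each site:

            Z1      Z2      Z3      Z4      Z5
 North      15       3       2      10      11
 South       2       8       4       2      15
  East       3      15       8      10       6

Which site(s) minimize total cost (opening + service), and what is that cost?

For any fixed open set, each restaurant goes to its cheapest open site; total = fixed + service.
{North, South}: Z1→South 2, Z2→North 3, Z3→North 2, Z4→South 2, Z5→North 11. Service 20; fixed 14; total 34.
{South}: service 31 + fixed 5 = 36
{South, East}: service 22 + fixed 16 = 38
{North, South, East}: Z1→South 2, Z2→North 3, Z3→North 2, Z4→South 2, Z5→East 6. Service 15; fixed 25; total 40.
No other subset beats 34.

Open North and South; minimum total cost 34.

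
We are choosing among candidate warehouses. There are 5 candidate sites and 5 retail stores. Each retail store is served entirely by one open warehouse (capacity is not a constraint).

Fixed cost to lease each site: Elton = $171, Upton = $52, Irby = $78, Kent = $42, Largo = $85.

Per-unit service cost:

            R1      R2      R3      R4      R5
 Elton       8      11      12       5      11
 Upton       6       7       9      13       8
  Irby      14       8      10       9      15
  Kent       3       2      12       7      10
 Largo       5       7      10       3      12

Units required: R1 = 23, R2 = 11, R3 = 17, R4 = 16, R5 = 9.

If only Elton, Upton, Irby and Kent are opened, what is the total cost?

Total cost: 739

Each retail store is assigned to its cheapest site among the open ones.
{Elton, Upton, Irby, Kent}: R1→Kent 3·23=69, R2→Kent 2·11=22, R3→Upton 9·17=153, R4→Elton 5·16=80, R5→Upton 8·9=72. Service 396; fixed 343; total 739.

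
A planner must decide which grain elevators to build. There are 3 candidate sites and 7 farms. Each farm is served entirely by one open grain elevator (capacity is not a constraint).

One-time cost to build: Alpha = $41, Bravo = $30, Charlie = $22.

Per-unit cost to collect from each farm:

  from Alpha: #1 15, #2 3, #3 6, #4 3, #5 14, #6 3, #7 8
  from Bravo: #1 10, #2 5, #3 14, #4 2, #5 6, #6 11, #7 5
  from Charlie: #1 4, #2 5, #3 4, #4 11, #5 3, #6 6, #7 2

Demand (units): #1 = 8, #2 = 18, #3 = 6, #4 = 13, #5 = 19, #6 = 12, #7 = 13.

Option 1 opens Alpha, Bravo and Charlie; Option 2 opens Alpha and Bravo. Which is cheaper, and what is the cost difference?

Option 1 is cheaper by 134.

Option 1: {Alpha, Bravo, Charlie}: #1→Charlie 4·8=32, #2→Alpha 3·18=54, #3→Charlie 4·6=24, #4→Bravo 2·13=26, #5→Charlie 3·19=57, #6→Alpha 3·12=36, #7→Charlie 2·13=26. Service 255; fixed 93; total 348.
Option 2: {Alpha, Bravo}: #1→Bravo 10·8=80, #2→Alpha 3·18=54, #3→Alpha 6·6=36, #4→Bravo 2·13=26, #5→Bravo 6·19=114, #6→Alpha 3·12=36, #7→Bravo 5·13=65. Service 411; fixed 71; total 482.
Difference: |348 − 482| = 134.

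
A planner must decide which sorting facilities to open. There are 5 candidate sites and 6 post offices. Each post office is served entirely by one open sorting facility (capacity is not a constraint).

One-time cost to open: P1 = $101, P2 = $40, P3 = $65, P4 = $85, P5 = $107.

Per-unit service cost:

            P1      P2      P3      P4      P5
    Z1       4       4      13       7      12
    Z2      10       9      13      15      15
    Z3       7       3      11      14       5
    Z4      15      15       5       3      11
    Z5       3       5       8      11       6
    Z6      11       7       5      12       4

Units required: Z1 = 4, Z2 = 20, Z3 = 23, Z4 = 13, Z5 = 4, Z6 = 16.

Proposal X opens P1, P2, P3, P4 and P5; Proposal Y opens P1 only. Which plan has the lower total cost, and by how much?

Proposal X is cheaper by 83.

Proposal X: {P1, P2, P3, P4, P5}: Z1→P1 4·4=16, Z2→P2 9·20=180, Z3→P2 3·23=69, Z4→P4 3·13=39, Z5→P1 3·4=12, Z6→P5 4·16=64. Service 380; fixed 398; total 778.
Proposal Y: {P1}: Z1→P1 4·4=16, Z2→P1 10·20=200, Z3→P1 7·23=161, Z4→P1 15·13=195, Z5→P1 3·4=12, Z6→P1 11·16=176. Service 760; fixed 101; total 861.
Difference: |778 − 861| = 83.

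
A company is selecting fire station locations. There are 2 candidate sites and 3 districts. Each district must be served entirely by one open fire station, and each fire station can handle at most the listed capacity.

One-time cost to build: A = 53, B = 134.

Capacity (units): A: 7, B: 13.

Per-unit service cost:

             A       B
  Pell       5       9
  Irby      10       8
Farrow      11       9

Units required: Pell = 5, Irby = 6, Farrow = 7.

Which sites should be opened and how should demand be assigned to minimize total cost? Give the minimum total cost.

Open {A, B}: Pell→A 5·5=25, Irby→B 8·6=48, Farrow→B 9·7=63.
Loads: A carries 5/7, B carries 13/13. Service 136; fixed 187; total 323.
Next best feasible plan costs 355.

Minimum total cost: 323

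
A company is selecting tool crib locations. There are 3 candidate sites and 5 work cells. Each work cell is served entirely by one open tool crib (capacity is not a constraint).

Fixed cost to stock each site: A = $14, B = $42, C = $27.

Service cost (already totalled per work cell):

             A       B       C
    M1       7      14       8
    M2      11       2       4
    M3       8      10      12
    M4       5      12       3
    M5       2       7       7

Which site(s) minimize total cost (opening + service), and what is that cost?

Open A only; minimum total cost 47.

For any fixed open set, each work cell goes to its cheapest open site; total = fixed + service.
{A}: M1→A 7, M2→A 11, M3→A 8, M4→A 5, M5→A 2. Service 33; fixed 14; total 47.
{C}: service 34 + fixed 27 = 61
{A, C}: service 24 + fixed 41 = 65
{A, B, C}: service 22 + fixed 83 = 105
(All 7 nonempty subsets were checked; A only is lowest.)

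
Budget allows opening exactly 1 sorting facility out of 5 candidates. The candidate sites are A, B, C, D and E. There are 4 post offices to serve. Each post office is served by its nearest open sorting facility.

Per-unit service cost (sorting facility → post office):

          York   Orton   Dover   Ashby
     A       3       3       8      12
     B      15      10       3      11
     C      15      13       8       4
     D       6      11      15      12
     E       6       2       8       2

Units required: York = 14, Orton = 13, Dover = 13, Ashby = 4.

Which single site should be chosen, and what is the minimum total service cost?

With exactly 1 open, each post office uses its cheapest among the chosen.
{E}: York→E 6·14=84, Orton→E 2·13=26, Dover→E 8·13=104, Ashby→E 2·4=8. Service cost 222.
{A}: service cost 233
{B}: service cost 423
Among all 5 size-1 choices, {E} is lowest.

Choose E only; total service cost 222.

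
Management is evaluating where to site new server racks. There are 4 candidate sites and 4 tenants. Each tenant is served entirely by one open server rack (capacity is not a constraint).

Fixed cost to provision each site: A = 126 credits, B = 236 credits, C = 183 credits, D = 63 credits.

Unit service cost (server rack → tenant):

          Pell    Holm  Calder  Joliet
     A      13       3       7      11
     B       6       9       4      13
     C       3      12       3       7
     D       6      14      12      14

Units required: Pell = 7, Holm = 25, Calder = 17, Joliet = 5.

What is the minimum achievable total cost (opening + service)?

Minimum total cost: 466

For any fixed open set, each tenant goes to its cheapest open site; total = fixed + service.
{A}: Pell→A 13·7=91, Holm→A 3·25=75, Calder→A 7·17=119, Joliet→A 11·5=55. Service 340; fixed 126; total 466.
{A, D}: Pell→D 6·7=42, Holm→A 3·25=75, Calder→A 7·17=119, Joliet→A 11·5=55. Service 291; fixed 189; total 480.
{A, C}: Pell→C 3·7=21, Holm→A 3·25=75, Calder→C 3·17=51, Joliet→C 7·5=35. Service 182; fixed 309; total 491.
{A, B, C, D}: service 182 + fixed 608 = 790
(All 15 nonempty subsets were checked; A only is lowest.)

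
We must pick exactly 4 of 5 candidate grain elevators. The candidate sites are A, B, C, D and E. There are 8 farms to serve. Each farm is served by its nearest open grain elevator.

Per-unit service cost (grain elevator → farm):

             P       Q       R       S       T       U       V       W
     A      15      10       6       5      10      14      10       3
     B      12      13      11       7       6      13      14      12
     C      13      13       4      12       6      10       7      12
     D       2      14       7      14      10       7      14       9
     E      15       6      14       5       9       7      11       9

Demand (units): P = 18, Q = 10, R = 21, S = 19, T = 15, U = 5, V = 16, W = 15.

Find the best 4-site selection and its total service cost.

Choose A, C, D and E; total service cost 557.

With exactly 4 open, each farm uses its cheapest among the chosen.
{A, C, D, E}: P→D 2·18=36, Q→E 6·10=60, R→C 4·21=84, S→A 5·19=95, T→C 6·15=90, U→D 7·5=35, V→C 7·16=112, W→A 3·15=45. Service cost 557.
{A, B, C, D}: service cost 597
{A, B, D, E}: service cost 647
Among all 5 size-4 choices, {A, C, D, E} is lowest.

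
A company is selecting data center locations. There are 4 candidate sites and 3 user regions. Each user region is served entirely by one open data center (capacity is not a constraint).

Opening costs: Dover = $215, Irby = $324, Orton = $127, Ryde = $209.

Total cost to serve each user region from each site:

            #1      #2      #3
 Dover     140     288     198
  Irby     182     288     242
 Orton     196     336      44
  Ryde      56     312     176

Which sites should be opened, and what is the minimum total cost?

Open Orton only; minimum total cost 703.

For any fixed open set, each user region goes to its cheapest open site; total = fixed + service.
{Orton}: #1→Orton 196, #2→Orton 336, #3→Orton 44. Service 576; fixed 127; total 703.
{Orton, Ryde}: #1→Ryde 56, #2→Ryde 312, #3→Orton 44. Service 412; fixed 336; total 748.
{Ryde}: service 544 + fixed 209 = 753
{Dover, Irby, Orton, Ryde}: service 388 + fixed 875 = 1263
No other subset beats 703.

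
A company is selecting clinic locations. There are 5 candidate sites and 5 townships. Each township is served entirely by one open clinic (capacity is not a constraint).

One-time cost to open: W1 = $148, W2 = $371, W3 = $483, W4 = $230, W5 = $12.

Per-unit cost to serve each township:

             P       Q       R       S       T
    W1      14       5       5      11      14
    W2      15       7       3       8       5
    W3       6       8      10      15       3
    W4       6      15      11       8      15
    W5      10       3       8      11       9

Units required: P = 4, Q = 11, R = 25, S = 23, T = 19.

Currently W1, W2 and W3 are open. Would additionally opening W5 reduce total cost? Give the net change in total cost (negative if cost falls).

Current service cost with {W1, W2, W3}: 395.
Adding W5: each township re-picks its cheapest; new service cost 373, saving 22.
Extra fixed cost: 12. Net change = 12 − 22 = -10.
(Totals: 1397 → 1387.)

Yes — net change −10 (cost falls by 10).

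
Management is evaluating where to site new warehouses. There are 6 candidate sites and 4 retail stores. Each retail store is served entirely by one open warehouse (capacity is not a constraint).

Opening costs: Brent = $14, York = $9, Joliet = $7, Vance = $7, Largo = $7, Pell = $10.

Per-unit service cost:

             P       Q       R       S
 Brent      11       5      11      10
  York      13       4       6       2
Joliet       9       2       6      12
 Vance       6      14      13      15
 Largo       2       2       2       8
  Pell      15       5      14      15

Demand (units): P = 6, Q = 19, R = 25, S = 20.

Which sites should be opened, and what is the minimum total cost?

Open York and Largo; minimum total cost 156.

For any fixed open set, each retail store goes to its cheapest open site; total = fixed + service.
{York, Largo}: P→Largo 2·6=12, Q→Largo 2·19=38, R→Largo 2·25=50, S→York 2·20=40. Service 140; fixed 16; total 156.
{York, Joliet, Largo}: service 140 + fixed 23 = 163
{York, Vance, Largo}: P→Largo 2·6=12, Q→Largo 2·19=38, R→Largo 2·25=50, S→York 2·20=40. Service 140; fixed 23; total 163.
{Brent, York, Joliet, Vance, Largo, Pell}: P→Largo 2·6=12, Q→Joliet 2·19=38, R→Largo 2·25=50, S→York 2·20=40. Service 140; fixed 54; total 194.
No other subset beats 156.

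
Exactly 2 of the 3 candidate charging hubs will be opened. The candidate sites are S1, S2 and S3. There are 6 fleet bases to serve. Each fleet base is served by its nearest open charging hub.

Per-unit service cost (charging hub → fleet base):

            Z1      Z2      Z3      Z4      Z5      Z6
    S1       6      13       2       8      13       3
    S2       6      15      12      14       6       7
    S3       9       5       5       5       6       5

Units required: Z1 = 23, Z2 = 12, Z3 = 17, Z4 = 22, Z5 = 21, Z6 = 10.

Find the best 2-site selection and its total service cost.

Choose S1 and S3; total service cost 498.

With exactly 2 open, each fleet base uses its cheapest among the chosen.
{S1, S3}: Z1→S1 6·23=138, Z2→S3 5·12=60, Z3→S1 2·17=34, Z4→S3 5·22=110, Z5→S3 6·21=126, Z6→S1 3·10=30. Service cost 498.
{S2, S3}: service cost 569
{S1, S2}: service cost 660
Among all 3 size-2 choices, {S1, S3} is lowest.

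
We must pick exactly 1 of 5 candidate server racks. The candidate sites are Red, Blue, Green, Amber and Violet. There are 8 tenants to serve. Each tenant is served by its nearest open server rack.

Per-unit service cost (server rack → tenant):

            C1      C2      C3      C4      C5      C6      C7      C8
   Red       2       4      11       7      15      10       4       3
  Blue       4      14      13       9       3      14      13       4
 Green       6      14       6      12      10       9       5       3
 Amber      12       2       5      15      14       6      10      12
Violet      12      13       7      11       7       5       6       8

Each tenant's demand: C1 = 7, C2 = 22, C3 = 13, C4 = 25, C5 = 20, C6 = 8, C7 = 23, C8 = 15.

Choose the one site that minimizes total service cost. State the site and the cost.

With exactly 1 open, each tenant uses its cheapest among the chosen.
{Red}: C1→Red 2·7=14, C2→Red 4·22=88, C3→Red 11·13=143, C4→Red 7·25=175, C5→Red 15·20=300, C6→Red 10·8=80, C7→Red 4·23=92, C8→Red 3·15=45. Service cost 937.
{Green}: service cost 1160
{Violet}: service cost 1174
Among all 5 size-1 choices, {Red} is lowest.

Choose Red only; total service cost 937.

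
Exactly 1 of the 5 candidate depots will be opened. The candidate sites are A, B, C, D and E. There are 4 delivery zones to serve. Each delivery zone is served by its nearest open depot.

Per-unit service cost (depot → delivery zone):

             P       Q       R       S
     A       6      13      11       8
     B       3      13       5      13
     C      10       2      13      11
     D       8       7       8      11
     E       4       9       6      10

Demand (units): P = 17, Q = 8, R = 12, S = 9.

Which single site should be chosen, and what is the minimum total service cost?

With exactly 1 open, each delivery zone uses its cheapest among the chosen.
{E}: P→E 4·17=68, Q→E 9·8=72, R→E 6·12=72, S→E 10·9=90. Service cost 302.
{B}: service cost 332
{D}: service cost 387
Among all 5 size-1 choices, {E} is lowest.

Choose E only; total service cost 302.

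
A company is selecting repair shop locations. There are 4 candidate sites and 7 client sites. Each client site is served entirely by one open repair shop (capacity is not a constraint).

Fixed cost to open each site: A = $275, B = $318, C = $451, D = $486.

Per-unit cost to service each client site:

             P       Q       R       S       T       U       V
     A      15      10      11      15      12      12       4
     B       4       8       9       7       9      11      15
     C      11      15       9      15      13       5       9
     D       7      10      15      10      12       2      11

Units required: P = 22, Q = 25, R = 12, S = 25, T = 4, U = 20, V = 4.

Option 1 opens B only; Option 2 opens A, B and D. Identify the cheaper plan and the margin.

Option 1: {B}: P→B 4·22=88, Q→B 8·25=200, R→B 9·12=108, S→B 7·25=175, T→B 9·4=36, U→B 11·20=220, V→B 15·4=60. Service 887; fixed 318; total 1205.
Option 2: {A, B, D}: P→B 4·22=88, Q→B 8·25=200, R→B 9·12=108, S→B 7·25=175, T→B 9·4=36, U→D 2·20=40, V→A 4·4=16. Service 663; fixed 1079; total 1742.
Difference: |1205 − 1742| = 537.

Option 1 is cheaper by 537.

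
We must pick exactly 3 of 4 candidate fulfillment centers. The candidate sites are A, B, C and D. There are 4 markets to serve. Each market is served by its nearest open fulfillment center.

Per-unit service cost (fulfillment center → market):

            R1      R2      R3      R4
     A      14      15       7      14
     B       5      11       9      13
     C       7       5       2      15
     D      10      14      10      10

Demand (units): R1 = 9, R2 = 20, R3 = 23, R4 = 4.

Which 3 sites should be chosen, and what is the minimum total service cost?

Choose B, C and D; total service cost 231.

With exactly 3 open, each market uses its cheapest among the chosen.
{B, C, D}: R1→B 5·9=45, R2→C 5·20=100, R3→C 2·23=46, R4→D 10·4=40. Service cost 231.
{A, B, C}: service cost 243
{A, C, D}: service cost 249
Among all 4 size-3 choices, {B, C, D} is lowest.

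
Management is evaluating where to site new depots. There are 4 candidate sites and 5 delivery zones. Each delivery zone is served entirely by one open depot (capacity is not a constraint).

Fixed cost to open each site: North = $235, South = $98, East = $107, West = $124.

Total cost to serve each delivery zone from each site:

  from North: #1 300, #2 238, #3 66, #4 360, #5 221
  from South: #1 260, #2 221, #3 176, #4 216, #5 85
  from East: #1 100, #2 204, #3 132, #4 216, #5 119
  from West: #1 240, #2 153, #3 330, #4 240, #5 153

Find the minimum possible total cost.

Minimum total cost: 878

For any fixed open set, each delivery zone goes to its cheapest open site; total = fixed + service.
{East}: #1→East 100, #2→East 204, #3→East 132, #4→East 216, #5→East 119. Service 771; fixed 107; total 878.
{South, East}: #1→East 100, #2→East 204, #3→East 132, #4→South 216, #5→South 85. Service 737; fixed 205; total 942.
{East, West}: service 720 + fixed 231 = 951
{North, South, East, West}: service 620 + fixed 564 = 1184
No other subset beats 878.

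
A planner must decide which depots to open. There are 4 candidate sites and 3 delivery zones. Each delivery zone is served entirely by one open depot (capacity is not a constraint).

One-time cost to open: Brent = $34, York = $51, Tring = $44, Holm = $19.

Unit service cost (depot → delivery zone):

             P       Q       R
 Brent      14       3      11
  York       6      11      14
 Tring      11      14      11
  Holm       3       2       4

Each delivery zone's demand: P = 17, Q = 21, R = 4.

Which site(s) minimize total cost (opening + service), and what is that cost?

For any fixed open set, each delivery zone goes to its cheapest open site; total = fixed + service.
{Holm}: P→Holm 3·17=51, Q→Holm 2·21=42, R→Holm 4·4=16. Service 109; fixed 19; total 128.
{Brent, Holm}: service 109 + fixed 53 = 162
{Tring, Holm}: service 109 + fixed 63 = 172
{Brent, York, Tring, Holm}: service 109 + fixed 148 = 257
No other subset beats 128.

Open Holm only; minimum total cost 128.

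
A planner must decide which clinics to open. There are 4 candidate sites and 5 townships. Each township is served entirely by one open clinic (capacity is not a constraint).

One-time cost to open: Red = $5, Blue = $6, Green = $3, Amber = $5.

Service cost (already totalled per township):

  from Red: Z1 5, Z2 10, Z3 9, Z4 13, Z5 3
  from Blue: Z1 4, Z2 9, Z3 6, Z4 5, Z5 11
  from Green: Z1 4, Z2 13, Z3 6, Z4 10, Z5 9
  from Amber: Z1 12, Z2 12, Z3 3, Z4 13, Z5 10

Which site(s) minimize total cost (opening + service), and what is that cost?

For any fixed open set, each township goes to its cheapest open site; total = fixed + service.
{Red, Blue}: Z1→Blue 4, Z2→Blue 9, Z3→Blue 6, Z4→Blue 5, Z5→Red 3. Service 27; fixed 11; total 38.
{Red, Blue, Amber}: service 24 + fixed 16 = 40
{Red, Blue, Green}: service 27 + fixed 14 = 41
{Red, Blue, Green, Amber}: service 24 + fixed 19 = 43
No other subset beats 38.

Open Red and Blue; minimum total cost 38.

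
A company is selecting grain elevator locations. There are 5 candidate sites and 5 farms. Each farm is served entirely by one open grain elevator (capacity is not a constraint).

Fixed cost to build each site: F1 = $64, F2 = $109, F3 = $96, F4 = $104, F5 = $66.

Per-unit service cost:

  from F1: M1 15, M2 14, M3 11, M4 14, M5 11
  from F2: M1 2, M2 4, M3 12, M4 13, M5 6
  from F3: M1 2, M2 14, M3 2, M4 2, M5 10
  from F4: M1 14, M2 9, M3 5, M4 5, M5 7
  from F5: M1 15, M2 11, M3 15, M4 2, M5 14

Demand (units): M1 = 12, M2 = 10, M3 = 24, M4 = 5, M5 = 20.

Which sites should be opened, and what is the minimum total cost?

Open F2 and F3; minimum total cost 447.

For any fixed open set, each farm goes to its cheapest open site; total = fixed + service.
{F2, F3}: M1→F2 2·12=24, M2→F2 4·10=40, M3→F3 2·24=48, M4→F3 2·5=10, M5→F2 6·20=120. Service 242; fixed 205; total 447.
{F1, F2, F3}: M1→F2 2·12=24, M2→F2 4·10=40, M3→F3 2·24=48, M4→F3 2·5=10, M5→F2 6·20=120. Service 242; fixed 269; total 511.
{F3, F4}: service 312 + fixed 200 = 512
{F1, F2, F3, F4, F5}: service 242 + fixed 439 = 681
No other subset beats 447.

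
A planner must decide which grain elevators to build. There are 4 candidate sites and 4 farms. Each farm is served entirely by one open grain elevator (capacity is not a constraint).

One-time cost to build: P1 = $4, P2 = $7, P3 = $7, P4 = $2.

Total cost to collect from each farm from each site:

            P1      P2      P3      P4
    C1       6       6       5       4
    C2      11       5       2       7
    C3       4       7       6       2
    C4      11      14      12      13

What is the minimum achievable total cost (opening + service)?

For any fixed open set, each farm goes to its cheapest open site; total = fixed + service.
{P4}: C1→P4 4, C2→P4 7, C3→P4 2, C4→P4 13. Service 26; fixed 2; total 28.
{P3, P4}: service 20 + fixed 9 = 29
{P1, P4}: C1→P4 4, C2→P4 7, C3→P4 2, C4→P1 11. Service 24; fixed 6; total 30.
{P1, P2, P3, P4}: service 19 + fixed 20 = 39
No other subset beats 28.

Minimum total cost: 28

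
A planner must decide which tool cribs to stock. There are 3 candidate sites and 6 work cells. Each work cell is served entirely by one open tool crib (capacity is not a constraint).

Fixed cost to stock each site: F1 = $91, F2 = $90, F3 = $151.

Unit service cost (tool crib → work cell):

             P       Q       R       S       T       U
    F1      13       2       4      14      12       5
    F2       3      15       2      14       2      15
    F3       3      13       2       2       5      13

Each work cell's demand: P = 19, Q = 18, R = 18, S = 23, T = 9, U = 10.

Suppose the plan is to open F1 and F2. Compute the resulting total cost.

Each work cell is assigned to its cheapest site among the open ones.
{F1, F2}: P→F2 3·19=57, Q→F1 2·18=36, R→F2 2·18=36, S→F1 14·23=322, T→F2 2·9=18, U→F1 5·10=50. Service 519; fixed 181; total 700.

Total cost: 700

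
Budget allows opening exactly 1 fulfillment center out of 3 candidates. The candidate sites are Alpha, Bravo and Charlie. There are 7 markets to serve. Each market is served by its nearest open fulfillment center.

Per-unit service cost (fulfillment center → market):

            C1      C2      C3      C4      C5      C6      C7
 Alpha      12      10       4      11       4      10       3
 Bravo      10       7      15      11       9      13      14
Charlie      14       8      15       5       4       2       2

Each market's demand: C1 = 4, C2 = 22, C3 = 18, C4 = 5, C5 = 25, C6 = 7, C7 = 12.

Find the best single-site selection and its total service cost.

Choose Alpha only; total service cost 601.

With exactly 1 open, each market uses its cheapest among the chosen.
{Alpha}: C1→Alpha 12·4=48, C2→Alpha 10·22=220, C3→Alpha 4·18=72, C4→Alpha 11·5=55, C5→Alpha 4·25=100, C6→Alpha 10·7=70, C7→Alpha 3·12=36. Service cost 601.
{Charlie}: service cost 665
{Bravo}: service cost 1003
Among all 3 size-1 choices, {Alpha} is lowest.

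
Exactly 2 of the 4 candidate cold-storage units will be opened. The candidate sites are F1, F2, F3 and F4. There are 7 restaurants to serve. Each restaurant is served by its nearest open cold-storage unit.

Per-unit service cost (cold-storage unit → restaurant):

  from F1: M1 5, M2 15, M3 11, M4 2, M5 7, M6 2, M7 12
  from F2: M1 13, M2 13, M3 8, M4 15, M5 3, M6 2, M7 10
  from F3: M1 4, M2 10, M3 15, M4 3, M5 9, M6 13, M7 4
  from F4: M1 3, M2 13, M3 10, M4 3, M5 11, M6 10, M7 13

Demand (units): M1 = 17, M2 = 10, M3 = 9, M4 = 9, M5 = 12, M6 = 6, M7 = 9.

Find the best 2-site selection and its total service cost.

Choose F2 and F3; total service cost 351.

With exactly 2 open, each restaurant uses its cheapest among the chosen.
{F2, F3}: M1→F3 4·17=68, M2→F3 10·10=100, M3→F2 8·9=72, M4→F3 3·9=27, M5→F2 3·12=36, M6→F2 2·6=12, M7→F3 4·9=36. Service cost 351.
{F1, F3}: service cost 417
{F2, F4}: service cost 418
Among all 6 size-2 choices, {F2, F3} is lowest.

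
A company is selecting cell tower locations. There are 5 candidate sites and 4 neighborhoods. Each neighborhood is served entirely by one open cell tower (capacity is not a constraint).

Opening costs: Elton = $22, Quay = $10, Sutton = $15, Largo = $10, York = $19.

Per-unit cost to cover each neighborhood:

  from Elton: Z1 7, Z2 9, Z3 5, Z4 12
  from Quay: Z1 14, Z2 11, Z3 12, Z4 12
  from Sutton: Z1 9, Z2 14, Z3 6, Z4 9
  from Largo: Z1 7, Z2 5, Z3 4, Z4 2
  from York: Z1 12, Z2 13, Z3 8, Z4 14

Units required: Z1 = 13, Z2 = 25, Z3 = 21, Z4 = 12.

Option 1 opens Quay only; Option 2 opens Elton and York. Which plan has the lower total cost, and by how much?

Option 2 is cheaper by 257.

Option 1: {Quay}: Z1→Quay 14·13=182, Z2→Quay 11·25=275, Z3→Quay 12·21=252, Z4→Quay 12·12=144. Service 853; fixed 10; total 863.
Option 2: {Elton, York}: Z1→Elton 7·13=91, Z2→Elton 9·25=225, Z3→Elton 5·21=105, Z4→Elton 12·12=144. Service 565; fixed 41; total 606.
Difference: |863 − 606| = 257.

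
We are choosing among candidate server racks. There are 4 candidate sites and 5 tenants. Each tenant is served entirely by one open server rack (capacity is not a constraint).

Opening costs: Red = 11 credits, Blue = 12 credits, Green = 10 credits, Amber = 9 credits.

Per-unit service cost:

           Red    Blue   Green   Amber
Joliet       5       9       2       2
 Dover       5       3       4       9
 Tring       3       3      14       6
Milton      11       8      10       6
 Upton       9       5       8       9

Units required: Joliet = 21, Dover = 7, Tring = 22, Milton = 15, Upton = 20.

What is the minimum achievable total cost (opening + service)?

Minimum total cost: 340

For any fixed open set, each tenant goes to its cheapest open site; total = fixed + service.
{Blue, Amber}: Joliet→Amber 2·21=42, Dover→Blue 3·7=21, Tring→Blue 3·22=66, Milton→Amber 6·15=90, Upton→Blue 5·20=100. Service 319; fixed 21; total 340.
{Blue, Green, Amber}: Joliet→Green 2·21=42, Dover→Blue 3·7=21, Tring→Blue 3·22=66, Milton→Amber 6·15=90, Upton→Blue 5·20=100. Service 319; fixed 31; total 350.
{Red, Blue, Amber}: service 319 + fixed 32 = 351
{Red, Blue, Green, Amber}: service 319 + fixed 42 = 361
No other subset beats 340.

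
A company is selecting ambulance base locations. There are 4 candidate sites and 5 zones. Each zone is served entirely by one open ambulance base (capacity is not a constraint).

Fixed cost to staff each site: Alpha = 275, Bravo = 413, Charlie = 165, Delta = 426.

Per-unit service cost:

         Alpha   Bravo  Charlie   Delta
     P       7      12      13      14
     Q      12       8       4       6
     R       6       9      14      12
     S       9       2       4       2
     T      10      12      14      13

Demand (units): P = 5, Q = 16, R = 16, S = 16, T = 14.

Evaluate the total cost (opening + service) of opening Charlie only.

Total cost: 778

Each zone is assigned to its cheapest site among the open ones.
{Charlie}: P→Charlie 13·5=65, Q→Charlie 4·16=64, R→Charlie 14·16=224, S→Charlie 4·16=64, T→Charlie 14·14=196. Service 613; fixed 165; total 778.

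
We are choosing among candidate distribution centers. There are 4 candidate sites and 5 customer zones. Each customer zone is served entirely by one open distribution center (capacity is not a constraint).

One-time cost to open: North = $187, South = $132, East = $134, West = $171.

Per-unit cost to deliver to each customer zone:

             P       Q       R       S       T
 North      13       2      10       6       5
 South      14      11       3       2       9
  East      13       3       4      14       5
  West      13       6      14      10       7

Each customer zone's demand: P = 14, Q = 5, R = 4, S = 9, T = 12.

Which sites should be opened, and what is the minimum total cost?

Open South only; minimum total cost 521.

For any fixed open set, each customer zone goes to its cheapest open site; total = fixed + service.
{South}: P→South 14·14=196, Q→South 11·5=55, R→South 3·4=12, S→South 2·9=18, T→South 9·12=108. Service 389; fixed 132; total 521.
{North}: service 346 + fixed 187 = 533
{East}: P→East 13·14=182, Q→East 3·5=15, R→East 4·4=16, S→East 14·9=126, T→East 5·12=60. Service 399; fixed 134; total 533.
{North, South, East, West}: service 282 + fixed 624 = 906
No other subset beats 521.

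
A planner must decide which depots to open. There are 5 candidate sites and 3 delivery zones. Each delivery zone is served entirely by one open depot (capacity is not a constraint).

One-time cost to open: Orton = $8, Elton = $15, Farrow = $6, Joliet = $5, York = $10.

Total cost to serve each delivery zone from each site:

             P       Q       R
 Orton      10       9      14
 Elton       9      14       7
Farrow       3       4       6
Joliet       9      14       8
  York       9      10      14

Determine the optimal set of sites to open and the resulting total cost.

Open Farrow only; minimum total cost 19.

For any fixed open set, each delivery zone goes to its cheapest open site; total = fixed + service.
{Farrow}: P→Farrow 3, Q→Farrow 4, R→Farrow 6. Service 13; fixed 6; total 19.
{Farrow, Joliet}: service 13 + fixed 11 = 24
{Orton, Farrow}: P→Farrow 3, Q→Farrow 4, R→Farrow 6. Service 13; fixed 14; total 27.
{Orton, Elton, Farrow, Joliet, York}: service 13 + fixed 44 = 57
No other subset beats 19.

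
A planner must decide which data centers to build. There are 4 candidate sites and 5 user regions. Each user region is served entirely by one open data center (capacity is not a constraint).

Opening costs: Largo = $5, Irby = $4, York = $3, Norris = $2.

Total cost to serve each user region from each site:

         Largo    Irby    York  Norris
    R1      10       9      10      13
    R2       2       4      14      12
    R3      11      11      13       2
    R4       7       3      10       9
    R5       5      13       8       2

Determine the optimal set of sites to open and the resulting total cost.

For any fixed open set, each user region goes to its cheapest open site; total = fixed + service.
{Irby, Norris}: R1→Irby 9, R2→Irby 4, R3→Norris 2, R4→Irby 3, R5→Norris 2. Service 20; fixed 6; total 26.
{Largo, Irby, Norris}: service 18 + fixed 11 = 29
{Irby, York, Norris}: service 20 + fixed 9 = 29
{Largo, Irby, York, Norris}: service 18 + fixed 14 = 32
(All 15 nonempty subsets were checked; Irby and Norris is lowest.)

Open Irby and Norris; minimum total cost 26.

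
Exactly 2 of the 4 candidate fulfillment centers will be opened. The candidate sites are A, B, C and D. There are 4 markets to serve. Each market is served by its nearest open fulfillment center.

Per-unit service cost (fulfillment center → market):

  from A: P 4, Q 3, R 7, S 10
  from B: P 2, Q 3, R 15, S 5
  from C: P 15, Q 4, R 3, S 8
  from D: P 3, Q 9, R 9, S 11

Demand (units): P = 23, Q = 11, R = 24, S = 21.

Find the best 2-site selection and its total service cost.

With exactly 2 open, each market uses its cheapest among the chosen.
{B, C}: P→B 2·23=46, Q→B 3·11=33, R→C 3·24=72, S→B 5·21=105. Service cost 256.
{A, B}: service cost 352
{C, D}: service cost 353
Among all 6 size-2 choices, {B, C} is lowest.

Choose B and C; total service cost 256.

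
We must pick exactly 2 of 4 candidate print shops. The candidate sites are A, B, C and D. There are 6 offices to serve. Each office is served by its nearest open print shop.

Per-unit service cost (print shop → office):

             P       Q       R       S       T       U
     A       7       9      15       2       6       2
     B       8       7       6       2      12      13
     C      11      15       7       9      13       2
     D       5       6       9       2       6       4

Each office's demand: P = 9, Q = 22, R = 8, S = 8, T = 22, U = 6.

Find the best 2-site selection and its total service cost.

Choose C and D; total service cost 393.

With exactly 2 open, each office uses its cheapest among the chosen.
{C, D}: P→D 5·9=45, Q→D 6·22=132, R→C 7·8=56, S→D 2·8=16, T→D 6·22=132, U→C 2·6=12. Service cost 393.
{B, D}: service cost 397
{A, D}: service cost 409
Among all 6 size-2 choices, {C, D} is lowest.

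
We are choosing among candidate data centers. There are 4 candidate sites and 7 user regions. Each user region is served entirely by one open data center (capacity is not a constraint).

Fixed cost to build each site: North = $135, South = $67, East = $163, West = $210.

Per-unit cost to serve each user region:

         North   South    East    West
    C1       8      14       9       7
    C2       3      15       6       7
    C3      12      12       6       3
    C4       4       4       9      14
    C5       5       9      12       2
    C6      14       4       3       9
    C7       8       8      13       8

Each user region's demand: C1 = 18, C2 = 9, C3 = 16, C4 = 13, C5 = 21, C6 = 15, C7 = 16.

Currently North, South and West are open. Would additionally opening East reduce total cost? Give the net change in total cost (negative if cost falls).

No — net change +148 (cost rises by 148).

Current service cost with {North, South, West}: 483.
Adding East: each user region re-picks its cheapest; new service cost 468, saving 15.
Extra fixed cost: 163. Net change = 163 − 15 = 148.
(Totals: 895 → 1043.)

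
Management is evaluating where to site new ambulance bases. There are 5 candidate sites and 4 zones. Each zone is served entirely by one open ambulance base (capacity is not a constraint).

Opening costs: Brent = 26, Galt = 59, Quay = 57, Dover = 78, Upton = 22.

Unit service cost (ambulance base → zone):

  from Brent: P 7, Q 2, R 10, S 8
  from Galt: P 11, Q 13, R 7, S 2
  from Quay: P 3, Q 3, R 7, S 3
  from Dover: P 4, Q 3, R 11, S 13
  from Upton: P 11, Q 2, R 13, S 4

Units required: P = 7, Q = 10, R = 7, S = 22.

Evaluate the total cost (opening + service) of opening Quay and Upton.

Total cost: 235

Each zone is assigned to its cheapest site among the open ones.
{Quay, Upton}: P→Quay 3·7=21, Q→Upton 2·10=20, R→Quay 7·7=49, S→Quay 3·22=66. Service 156; fixed 79; total 235.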